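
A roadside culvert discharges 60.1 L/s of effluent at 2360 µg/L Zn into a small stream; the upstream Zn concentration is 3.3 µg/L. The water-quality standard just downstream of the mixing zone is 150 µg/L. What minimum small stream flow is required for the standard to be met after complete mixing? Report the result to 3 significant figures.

Set C_mix = 150: (Q·3.300 + 60.10·2360) / (Q + 60.10) = 150
→ Q = 60.10·(2360 − 150)/(150 − 3.300) = 905.4 L/s.

905 L/s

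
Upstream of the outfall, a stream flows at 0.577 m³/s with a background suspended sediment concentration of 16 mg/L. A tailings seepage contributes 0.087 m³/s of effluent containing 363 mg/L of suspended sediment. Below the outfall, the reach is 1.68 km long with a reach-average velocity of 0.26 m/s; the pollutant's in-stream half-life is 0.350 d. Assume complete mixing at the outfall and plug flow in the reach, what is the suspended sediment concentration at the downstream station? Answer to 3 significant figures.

Mass balance: C = (0.5770·16.00 + 0.08700·363.0) / 0.6640 = 40.81/0.6640 = 61.47 mg/L.
Travel time t = 1.68·1000 / 0.26 = 6462 s = 1.795 h.
Half-life 0.350 d → k = ln 2 / 0.350 = 1.980 d⁻¹.
After decay, C = 61.47 × e^(−kt) = 61.47 × 0.8623 = 53.00 mg/L.

53.0 mg/L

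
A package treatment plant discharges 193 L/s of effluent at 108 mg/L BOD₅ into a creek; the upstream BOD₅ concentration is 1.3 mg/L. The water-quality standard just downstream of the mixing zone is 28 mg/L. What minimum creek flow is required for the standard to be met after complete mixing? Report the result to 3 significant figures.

578 L/s

Set C_mix = 28: (Q·1.300 + 193.0·108.0) / (Q + 193.0) = 28
→ Q = 193.0·(108.0 − 28)/(28 − 1.300) = 578.3 L/s.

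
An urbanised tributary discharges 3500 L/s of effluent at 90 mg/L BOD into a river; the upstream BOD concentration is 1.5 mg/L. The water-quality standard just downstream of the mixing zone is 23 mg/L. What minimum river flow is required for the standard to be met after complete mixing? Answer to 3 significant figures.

10900 L/s

Set C_mix = 23: (Q·1.500 + 3500·90.00) / (Q + 3500) = 23
→ Q = 3500·(90.00 − 23)/(23 − 1.500) = 10910 L/s.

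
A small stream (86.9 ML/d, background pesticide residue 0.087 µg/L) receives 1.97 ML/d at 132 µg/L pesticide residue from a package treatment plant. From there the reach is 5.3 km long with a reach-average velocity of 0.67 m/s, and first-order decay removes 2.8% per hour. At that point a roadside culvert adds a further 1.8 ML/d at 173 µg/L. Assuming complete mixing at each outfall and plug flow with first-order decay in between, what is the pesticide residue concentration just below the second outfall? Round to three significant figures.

6.21 µg/L

Mixed concentration C = ΣQC/ΣQ = (86.90·0.08700 + 1.970·132.0) / 88.87 = 267.6/88.87 = 3.011 µg/L; combined flow 88.87 ML/d.
Travel time t = 5.3·1000 / 0.67 = 7910 s = 2.197 h.
2.8%/h lost → k = −ln(1 − 0.028) = 0.02840 h⁻¹.
Applying C = C₀e^(−kt): 3.011 × 0.9395 = 2.829 µg/L.
Second outfall: C = (88.87·2.829 + 1.800·173.0)/90.67 = 6.207 µg/L.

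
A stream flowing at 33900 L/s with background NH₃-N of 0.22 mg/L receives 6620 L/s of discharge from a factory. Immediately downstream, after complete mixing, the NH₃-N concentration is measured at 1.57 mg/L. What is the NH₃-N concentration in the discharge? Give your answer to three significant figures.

Mass balance: 33900·0.2200 + 6620·Cₑ = 40520·1.570
→ Cₑ = (40520·1.570 − 33900·0.2200) / 6620 = 8.483 mg/L.

8.48 mg/L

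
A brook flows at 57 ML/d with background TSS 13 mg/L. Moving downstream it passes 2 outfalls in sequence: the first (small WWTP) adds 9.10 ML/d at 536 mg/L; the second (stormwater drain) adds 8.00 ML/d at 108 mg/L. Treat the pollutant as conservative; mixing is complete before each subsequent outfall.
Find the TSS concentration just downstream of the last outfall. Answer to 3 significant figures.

Below outfall 1: Q → 66.10 ML/d, C = (57.00·13.00 + 9.100·536.0)/66.10 = 85.00 mg/L.
Below outfall 2: Q → 74.10 ML/d, C = (66.10·85.00 + 8.000·108.0)/74.10 = 87.48 mg/L.

87.5 mg/L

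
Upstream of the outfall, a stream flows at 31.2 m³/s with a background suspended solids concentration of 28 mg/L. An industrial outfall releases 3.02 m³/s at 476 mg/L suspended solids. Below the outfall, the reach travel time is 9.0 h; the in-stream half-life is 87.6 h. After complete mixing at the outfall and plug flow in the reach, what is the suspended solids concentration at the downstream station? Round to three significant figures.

62.9 mg/L

After mixing, C = (31.20·28.00 + 3.020·476.0) / 34.22 = 2311/34.22 = 67.54 mg/L.
Half-life 87.6 h → k = ln 2 / 87.6 = 0.007913 h⁻¹ = 0.1899 d⁻¹.
First-order decay: C = 67.54·exp(−k·t) = 67.54·0.9313 = 62.89 mg/L.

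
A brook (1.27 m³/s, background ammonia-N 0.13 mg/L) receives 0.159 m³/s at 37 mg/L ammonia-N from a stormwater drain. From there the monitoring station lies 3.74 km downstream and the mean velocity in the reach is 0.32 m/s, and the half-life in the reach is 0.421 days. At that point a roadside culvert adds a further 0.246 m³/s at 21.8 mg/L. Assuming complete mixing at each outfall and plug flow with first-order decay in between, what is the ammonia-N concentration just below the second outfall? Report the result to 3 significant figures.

After mixing, C = (1.270·0.1300 + 0.1590·37.00) / 1.429 = 6.048/1.429 = 4.232 mg/L; combined flow 1.429 m³/s.
Travel time t = 3.74·1000 / 0.32 = 11690 s = 3.247 h.
Half-life 0.421 d → k = ln 2 / 0.421 = 1.646 d⁻¹.
Decay over the reach: 4.232·exp(−kt) = 4.232·0.8003 = 3.387 mg/L.
Second outfall: C = (1.429·3.387 + 0.2460·21.80)/1.675 = 6.092 mg/L.

6.09 mg/L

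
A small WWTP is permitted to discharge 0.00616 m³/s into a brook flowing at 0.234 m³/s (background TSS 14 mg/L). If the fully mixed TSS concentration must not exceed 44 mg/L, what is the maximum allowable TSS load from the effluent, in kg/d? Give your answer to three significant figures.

Mass balance at the limit: 0.2340·14.00 + 0.006160·Cₑ = 0.2402·44 → Cₑ = 1184 mg/L.
Load = 0.006160 m³/s × 1184 g/m³ × 86 400 s/d = 629.9 kg/d.

630 kg/d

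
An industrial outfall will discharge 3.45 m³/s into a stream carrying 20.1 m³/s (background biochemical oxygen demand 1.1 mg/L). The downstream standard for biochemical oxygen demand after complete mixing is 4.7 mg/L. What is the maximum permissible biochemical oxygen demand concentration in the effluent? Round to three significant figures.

At the limit, (Qr·Cr + Qe·Cₑ)/(Qr + Qe) = 4.7:
Cₑ = (23.55·4.7 − 20.10·1.100) / 3.450 = 25.67 mg/L.

25.7 mg/L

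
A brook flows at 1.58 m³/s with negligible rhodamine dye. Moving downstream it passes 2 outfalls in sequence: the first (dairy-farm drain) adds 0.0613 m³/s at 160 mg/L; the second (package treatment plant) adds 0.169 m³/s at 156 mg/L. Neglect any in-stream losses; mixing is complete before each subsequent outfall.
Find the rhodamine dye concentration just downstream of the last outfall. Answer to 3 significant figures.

Below outfall 1: Q → 1.641 m³/s, C = (1.580·0 + 0.06130·160.0)/1.641 = 5.976 mg/L.
Below outfall 2: Q → 1.810 m³/s, C = (1.641·5.976 + 0.1690·156.0)/1.810 = 19.98 mg/L.

20.0 mg/L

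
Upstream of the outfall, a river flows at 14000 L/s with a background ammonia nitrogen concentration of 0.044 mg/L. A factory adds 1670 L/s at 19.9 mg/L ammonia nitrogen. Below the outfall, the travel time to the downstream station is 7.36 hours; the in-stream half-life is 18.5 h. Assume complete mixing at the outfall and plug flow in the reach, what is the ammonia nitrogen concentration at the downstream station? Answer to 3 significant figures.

After mixing, C = (14000·0.04400 + 1670·19.90) / 15670 = 33850/15670 = 2.160 mg/L.
Half-life 18.5 h → k = ln 2 / 18.5 = 0.03747 h⁻¹ = 0.8992 d⁻¹.
First-order decay: C = 2.160·exp(−k·t) = 2.160·0.7590 = 1.640 mg/L.

1.64 mg/L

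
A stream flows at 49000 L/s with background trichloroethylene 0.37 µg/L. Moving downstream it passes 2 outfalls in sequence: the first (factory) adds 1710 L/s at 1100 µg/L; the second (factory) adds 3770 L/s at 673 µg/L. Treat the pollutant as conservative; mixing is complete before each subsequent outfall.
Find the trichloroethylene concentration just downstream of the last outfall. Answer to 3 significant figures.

81.4 µg/L

After outfall 1: Q = 49000 + 1710 = 50710 L/s; C = (49000·0.3700 + 1710·1100)/50710 = 37.45 µg/L.
After outfall 2: Q = 50710 + 3770 = 54480 L/s; C = (50710·37.45 + 3770·673.0)/54480 = 81.43 µg/L.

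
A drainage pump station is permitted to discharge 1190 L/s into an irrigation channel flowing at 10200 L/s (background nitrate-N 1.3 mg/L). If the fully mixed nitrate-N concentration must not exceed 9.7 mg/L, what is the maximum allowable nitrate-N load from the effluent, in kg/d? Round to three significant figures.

Mass balance at the limit: 10200·1.300 + 1190·Cₑ = 11390·9.7 → Cₑ = 81.70 mg/L.
1190 L/s = 1.190 m³/s. Load = 1.190 m³/s × 81.70 g/m³ × 86 400 s/d = 8400 kg/d.

8400 kg/d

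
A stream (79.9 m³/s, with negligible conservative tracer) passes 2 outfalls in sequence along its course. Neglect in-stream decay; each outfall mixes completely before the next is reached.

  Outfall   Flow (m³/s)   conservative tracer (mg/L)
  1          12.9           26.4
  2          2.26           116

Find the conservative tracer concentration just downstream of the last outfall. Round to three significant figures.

After outfall 1: Q = 79.90 + 12.90 = 92.80 m³/s; C = (79.90·0 + 12.90·26.40)/92.80 = 3.670 mg/L.
After outfall 2: Q = 92.80 + 2.260 = 95.06 m³/s; C = (92.80·3.670 + 2.260·116.0)/95.06 = 6.340 mg/L.

6.34 mg/L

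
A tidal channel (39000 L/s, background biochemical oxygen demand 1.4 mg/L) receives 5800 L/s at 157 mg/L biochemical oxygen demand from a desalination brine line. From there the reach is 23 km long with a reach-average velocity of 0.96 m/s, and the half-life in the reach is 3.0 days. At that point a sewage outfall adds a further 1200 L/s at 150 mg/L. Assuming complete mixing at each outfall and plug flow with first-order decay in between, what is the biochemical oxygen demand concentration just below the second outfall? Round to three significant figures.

Mixed concentration C = ΣQC/ΣQ = (39000·1.400 + 5800·157.0) / 44800 = 965200/44800 = 21.54 mg/L; combined flow 44800 L/s.
Travel time t = 23·1000 / 0.96 = 23960 s = 6.655 h.
Half-life 3.0 d → k = ln 2 / 3.0 = 0.2310 d⁻¹.
After decay, C = 21.54 × e^(−kt) = 21.54 × 0.9379 = 20.21 mg/L.
At the second outfall, C = (44800·20.21 + 1200·150.0) / (44800 + 1200) = 23.59 mg/L.

23.6 mg/L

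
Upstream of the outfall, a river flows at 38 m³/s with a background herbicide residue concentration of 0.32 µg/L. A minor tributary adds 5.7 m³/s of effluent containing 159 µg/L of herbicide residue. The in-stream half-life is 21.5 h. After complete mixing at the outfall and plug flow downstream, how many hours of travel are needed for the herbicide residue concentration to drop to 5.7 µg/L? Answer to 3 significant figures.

40.5 h

Conservation of mass: C = (38.00·0.3200 + 5.700·159.0) / 43.70 = 918.5/43.70 = 21.02 µg/L.
Half-life 21.5 h → k = ln 2 / 21.5 = 0.03224 h⁻¹ = 0.7737 d⁻¹.
21.02·exp(−k·t) = 5.7 → t = ln(21.02/5.7)/k = 145700 s = 40.47 h.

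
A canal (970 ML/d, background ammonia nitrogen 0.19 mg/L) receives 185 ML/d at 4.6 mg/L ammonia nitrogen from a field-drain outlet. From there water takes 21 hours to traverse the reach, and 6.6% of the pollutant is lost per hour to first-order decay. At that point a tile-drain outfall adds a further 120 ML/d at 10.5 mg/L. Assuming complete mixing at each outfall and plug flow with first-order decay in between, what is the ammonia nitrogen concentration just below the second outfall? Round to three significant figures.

1.18 mg/L

Mixed concentration C = ΣQC/ΣQ = (970.0·0.1900 + 185.0·4.600) / 1155 = 1035/1155 = 0.8964 mg/L; combined flow 1155 ML/d.
6.6%/h lost → k = −ln(1 − 0.066) = 0.06828 h⁻¹.
Applying C = C₀e^(−kt): 0.8964 × 0.2384 = 0.2137 mg/L.
Second outfall: C = (1155·0.2137 + 120.0·10.50)/1275 = 1.182 mg/L.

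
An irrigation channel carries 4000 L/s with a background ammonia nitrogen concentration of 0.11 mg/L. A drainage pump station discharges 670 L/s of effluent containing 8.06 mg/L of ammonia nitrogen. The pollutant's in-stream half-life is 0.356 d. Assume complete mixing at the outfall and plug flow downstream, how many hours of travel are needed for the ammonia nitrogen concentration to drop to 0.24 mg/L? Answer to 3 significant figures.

20.3 h

Mixed concentration C = ΣQC/ΣQ = (4000·0.1100 + 670.0·8.060) / 4670 = 5840/4670 = 1.251 mg/L.
Half-life 0.356 d → k = ln 2 / 0.356 = 1.947 d⁻¹.
1.251·exp(−k·t) = 0.24 → t = ln(1.251/0.24)/k = 73250 s = 20.35 h.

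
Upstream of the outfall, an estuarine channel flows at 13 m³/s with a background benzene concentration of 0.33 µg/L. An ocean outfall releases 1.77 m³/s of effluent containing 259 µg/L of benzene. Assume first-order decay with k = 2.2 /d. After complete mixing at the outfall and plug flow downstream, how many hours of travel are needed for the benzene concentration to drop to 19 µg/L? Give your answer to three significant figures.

Flow-weighted average: C = (13.00·0.3300 + 1.770·259.0) / 14.77 = 462.7/14.77 = 31.33 µg/L.
31.33·exp(−k·t) = 19 → t = ln(31.33/19)/k = 19640 s = 5.455 h.

5.46 h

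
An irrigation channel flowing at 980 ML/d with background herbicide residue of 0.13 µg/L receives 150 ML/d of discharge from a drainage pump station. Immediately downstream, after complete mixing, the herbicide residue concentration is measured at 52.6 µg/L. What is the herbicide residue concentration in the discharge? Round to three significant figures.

395 µg/L

Mass balance: 980.0·0.1300 + 150.0·Cₑ = 1130·52.60
→ Cₑ = (1130·52.60 − 980.0·0.1300) / 150.0 = 395.4 µg/L.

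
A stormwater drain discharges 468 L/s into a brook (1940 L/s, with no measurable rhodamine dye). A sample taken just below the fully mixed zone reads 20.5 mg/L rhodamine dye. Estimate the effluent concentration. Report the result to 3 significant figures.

Mass balance: 1940·0 + 468.0·Cₑ = 2408·20.50
→ Cₑ = (2408·20.50 − 1940·0) / 468.0 = 105.5 mg/L.

105 mg/L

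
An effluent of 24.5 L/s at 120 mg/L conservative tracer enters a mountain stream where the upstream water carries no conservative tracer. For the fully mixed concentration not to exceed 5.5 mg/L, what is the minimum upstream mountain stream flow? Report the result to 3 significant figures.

510 L/s

Set C_mix = 5.5: (Q·0 + 24.50·120.0) / (Q + 24.50) = 5.5
→ Q = 24.50·(120.0 − 5.5)/(5.5 − 0) = 510.0 L/s.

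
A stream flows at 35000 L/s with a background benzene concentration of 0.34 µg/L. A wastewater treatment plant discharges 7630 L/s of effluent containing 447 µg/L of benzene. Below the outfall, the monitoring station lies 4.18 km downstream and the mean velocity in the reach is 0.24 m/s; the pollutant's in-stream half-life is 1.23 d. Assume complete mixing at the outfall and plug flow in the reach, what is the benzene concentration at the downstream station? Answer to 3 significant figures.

71.7 µg/L

Mass balance: C = (35000·0.3400 + 7630·447.0) / 42630 = 3423000/42630 = 80.28 µg/L.
Travel time t = 4.18·1000 / 0.24 = 17420 s = 4.838 h.
Half-life 1.23 d → k = ln 2 / 1.23 = 0.5635 d⁻¹.
Applying C = C₀e^(−kt): 80.28 × 0.8926 = 71.66 µg/L.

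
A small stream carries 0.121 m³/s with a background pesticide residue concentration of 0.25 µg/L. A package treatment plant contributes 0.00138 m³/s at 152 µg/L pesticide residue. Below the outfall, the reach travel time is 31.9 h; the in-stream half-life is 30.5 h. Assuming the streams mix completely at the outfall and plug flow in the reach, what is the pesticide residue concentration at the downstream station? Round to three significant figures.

0.950 µg/L

Mass balance: C = (0.1210·0.2500 + 0.001380·152.0) / 0.1224 = 0.2400/0.1224 = 1.961 µg/L.
Half-life 30.5 h → k = ln 2 / 30.5 = 0.02273 h⁻¹ = 0.5454 d⁻¹.
First-order decay: C = 1.961·exp(−k·t) = 1.961·0.4843 = 0.9499 µg/L.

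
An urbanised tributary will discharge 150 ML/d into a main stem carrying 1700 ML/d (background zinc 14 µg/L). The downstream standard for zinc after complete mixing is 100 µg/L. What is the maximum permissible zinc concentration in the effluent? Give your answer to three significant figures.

At the limit, (Qr·Cr + Qe·Cₑ)/(Qr + Qe) = 100:
Cₑ = (1850·100 − 1700·14.00) / 150.0 = 1075 µg/L.

1070 µg/L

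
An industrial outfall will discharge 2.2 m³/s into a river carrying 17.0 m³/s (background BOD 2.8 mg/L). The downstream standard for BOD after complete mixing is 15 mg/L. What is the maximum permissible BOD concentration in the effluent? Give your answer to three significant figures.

109 mg/L

At the limit, (Qr·Cr + Qe·Cₑ)/(Qr + Qe) = 15:
Cₑ = (19.20·15 − 17.00·2.800) / 2.200 = 109.3 mg/L.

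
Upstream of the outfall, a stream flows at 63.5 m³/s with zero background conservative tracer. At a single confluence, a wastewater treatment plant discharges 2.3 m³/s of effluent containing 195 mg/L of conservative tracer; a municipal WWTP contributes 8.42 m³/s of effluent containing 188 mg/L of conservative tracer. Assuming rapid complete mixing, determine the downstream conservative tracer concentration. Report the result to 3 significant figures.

27.4 mg/L

After mixing, C = (63.50·0 + 2.300·195.0 + 8.420·188.0) / 74.22 = 2031/74.22 = 27.37 mg/L.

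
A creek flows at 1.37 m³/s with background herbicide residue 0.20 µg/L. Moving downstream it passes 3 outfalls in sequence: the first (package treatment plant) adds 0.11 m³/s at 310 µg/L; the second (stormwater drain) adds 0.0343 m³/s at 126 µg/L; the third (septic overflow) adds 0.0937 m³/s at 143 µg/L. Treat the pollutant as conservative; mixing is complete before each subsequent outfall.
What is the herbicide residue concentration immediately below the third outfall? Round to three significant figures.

32.4 µg/L

Below outfall 1: Q → 1.480 m³/s, C = (1.370·0.2000 + 0.1100·310.0)/1.480 = 23.23 µg/L.
Below outfall 2: Q → 1.514 m³/s, C = (1.480·23.23 + 0.03430·126.0)/1.514 = 25.55 µg/L.
Below outfall 3: Q → 1.608 m³/s, C = (1.514·25.55 + 0.09370·143.0)/1.608 = 32.40 µg/L.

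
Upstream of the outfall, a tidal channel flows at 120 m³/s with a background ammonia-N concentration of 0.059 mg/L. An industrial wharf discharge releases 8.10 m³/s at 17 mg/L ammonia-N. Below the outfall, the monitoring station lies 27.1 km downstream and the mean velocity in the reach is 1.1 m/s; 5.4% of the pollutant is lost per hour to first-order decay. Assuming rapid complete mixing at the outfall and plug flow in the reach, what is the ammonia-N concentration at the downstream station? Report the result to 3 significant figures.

Mixed concentration C = ΣQC/ΣQ = (120.0·0.05900 + 8.100·17.00) / 128.1 = 144.8/128.1 = 1.130 mg/L.
Travel time t = 27.1·1000 / 1.1 = 24640 s = 6.843 h.
5.4%/h lost → k = −ln(1 − 0.054) = 0.05551 h⁻¹.
Applying C = C₀e^(−kt): 1.130 × 0.6839 = 0.7730 mg/L.

0.773 mg/L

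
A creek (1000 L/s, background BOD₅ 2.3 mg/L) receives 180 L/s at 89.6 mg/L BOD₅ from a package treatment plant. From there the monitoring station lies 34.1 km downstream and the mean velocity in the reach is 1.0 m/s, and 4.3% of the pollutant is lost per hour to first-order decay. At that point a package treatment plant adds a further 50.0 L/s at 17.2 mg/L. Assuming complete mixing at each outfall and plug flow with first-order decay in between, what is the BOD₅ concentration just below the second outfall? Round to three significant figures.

After mixing, C = (1000·2.300 + 180.0·89.60) / 1180 = 18430/1180 = 15.62 mg/L; combined flow 1180 L/s.
Travel time t = 34.1·1000 / 1.0 = 34100 s = 9.472 h.
4.3%/h lost → k = −ln(1 − 0.043) = 0.04395 h⁻¹.
First-order decay: C = 15.62·exp(−k·t) = 15.62·0.6595 = 10.30 mg/L.
Second outfall: C = (1180·10.30 + 50.00·17.20)/1230 = 10.58 mg/L.

10.6 mg/L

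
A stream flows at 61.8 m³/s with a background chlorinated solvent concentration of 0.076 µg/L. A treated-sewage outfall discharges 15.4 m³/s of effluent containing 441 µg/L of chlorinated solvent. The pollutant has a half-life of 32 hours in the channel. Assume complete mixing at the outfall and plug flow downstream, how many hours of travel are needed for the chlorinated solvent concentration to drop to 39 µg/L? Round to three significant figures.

37.6 h

Mass balance: C = (61.80·0.07600 + 15.40·441.0) / 77.20 = 6796/77.20 = 88.03 µg/L.
Half-life 32 h → k = ln 2 / 32 = 0.02166 h⁻¹ = 0.5199 d⁻¹.
88.03·exp(−k·t) = 39 → t = ln(88.03/39)/k = 135300 s = 37.59 h.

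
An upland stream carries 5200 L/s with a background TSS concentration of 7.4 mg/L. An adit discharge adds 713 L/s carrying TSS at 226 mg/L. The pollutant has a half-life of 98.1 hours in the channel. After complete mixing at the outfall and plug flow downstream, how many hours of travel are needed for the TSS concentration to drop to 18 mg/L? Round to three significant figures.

89.0 h

Mixed concentration C = ΣQC/ΣQ = (5200·7.400 + 713.0·226.0) / 5913 = 199600/5913 = 33.76 mg/L.
Half-life 98.1 h → k = ln 2 / 98.1 = 0.007066 h⁻¹ = 0.1696 d⁻¹.
33.76·exp(−k·t) = 18 → t = ln(33.76/18)/k = 320400 s = 89.00 h.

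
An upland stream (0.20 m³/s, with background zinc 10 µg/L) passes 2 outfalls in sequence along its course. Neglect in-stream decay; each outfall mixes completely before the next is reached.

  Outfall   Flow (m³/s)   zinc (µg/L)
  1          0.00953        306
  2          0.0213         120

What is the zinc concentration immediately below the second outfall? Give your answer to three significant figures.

Below outfall 1: Q → 0.2095 m³/s, C = (0.2000·10.00 + 0.009530·306.0)/0.2095 = 23.46 µg/L.
Below outfall 2: Q → 0.2308 m³/s, C = (0.2095·23.46 + 0.02130·120.0)/0.2308 = 32.37 µg/L.

32.4 µg/L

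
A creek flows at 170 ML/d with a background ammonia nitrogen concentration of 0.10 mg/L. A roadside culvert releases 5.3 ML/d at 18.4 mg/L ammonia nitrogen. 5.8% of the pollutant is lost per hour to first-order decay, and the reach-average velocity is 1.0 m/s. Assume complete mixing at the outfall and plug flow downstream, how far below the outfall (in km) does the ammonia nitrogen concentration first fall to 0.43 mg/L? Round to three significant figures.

After mixing, C = (170.0·0.1000 + 5.300·18.40) / 175.3 = 114.5/175.3 = 0.6533 mg/L.
5.8%/h lost → k = −ln(1 − 0.058) = 0.05975 h⁻¹.
Set 0.6533·exp(−k·t) = 0.43 → t = ln(0.6533/0.43)/k = 25200 s = 7.000 h.
Distance = v·t = 1.0·25200 = 25200 m = 25.20 km.

25.2 km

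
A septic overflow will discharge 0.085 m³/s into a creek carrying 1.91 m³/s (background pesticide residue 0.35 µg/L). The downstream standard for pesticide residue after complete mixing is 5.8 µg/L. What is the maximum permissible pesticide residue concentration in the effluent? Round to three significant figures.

128 µg/L

At the limit, (Qr·Cr + Qe·Cₑ)/(Qr + Qe) = 5.8:
Cₑ = (1.995·5.8 − 1.910·0.3500) / 0.08500 = 128.3 µg/L.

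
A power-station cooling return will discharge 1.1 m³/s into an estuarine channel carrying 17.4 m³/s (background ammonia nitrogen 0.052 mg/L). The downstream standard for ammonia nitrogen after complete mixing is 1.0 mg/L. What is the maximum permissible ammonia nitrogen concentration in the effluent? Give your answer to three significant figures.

16.0 mg/L

At the limit, (Qr·Cr + Qe·Cₑ)/(Qr + Qe) = 1.0:
Cₑ = (18.50·1.0 − 17.40·0.05200) / 1.100 = 16.00 mg/L.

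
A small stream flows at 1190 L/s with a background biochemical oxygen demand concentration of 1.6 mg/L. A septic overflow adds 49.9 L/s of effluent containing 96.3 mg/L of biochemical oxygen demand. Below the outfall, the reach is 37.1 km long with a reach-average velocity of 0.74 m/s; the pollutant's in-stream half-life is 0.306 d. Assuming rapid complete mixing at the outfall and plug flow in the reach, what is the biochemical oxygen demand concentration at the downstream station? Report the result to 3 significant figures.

After mixing, C = (1190·1.600 + 49.90·96.30) / 1240 = 6709/1240 = 5.411 mg/L.
Travel time t = 37.1·1000 / 0.74 = 50140 s = 13.93 h.
Half-life 0.306 d → k = ln 2 / 0.306 = 2.265 d⁻¹.
Decay over the reach: 5.411·exp(−kt) = 5.411·0.2686 = 1.454 mg/L.

1.45 mg/L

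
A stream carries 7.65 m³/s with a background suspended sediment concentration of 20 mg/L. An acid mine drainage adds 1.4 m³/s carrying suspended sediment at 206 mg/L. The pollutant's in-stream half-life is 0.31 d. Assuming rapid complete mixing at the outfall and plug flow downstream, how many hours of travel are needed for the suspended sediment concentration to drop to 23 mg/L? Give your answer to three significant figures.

8.07 h

Mixed concentration C = ΣQC/ΣQ = (7.650·20.00 + 1.400·206.0) / 9.050 = 441.4/9.050 = 48.77 mg/L.
Half-life 0.31 d → k = ln 2 / 0.31 = 2.236 d⁻¹.
48.77·exp(−k·t) = 23 → t = ln(48.77/23)/k = 29050 s = 8.068 h.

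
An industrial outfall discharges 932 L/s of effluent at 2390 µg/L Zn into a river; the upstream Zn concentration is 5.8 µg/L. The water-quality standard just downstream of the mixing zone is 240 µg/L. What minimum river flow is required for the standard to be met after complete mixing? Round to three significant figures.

Set C_mix = 240: (Q·5.800 + 932.0·2390) / (Q + 932.0) = 240
→ Q = 932.0·(2390 − 240)/(240 − 5.800) = 8556 L/s.

8560 L/s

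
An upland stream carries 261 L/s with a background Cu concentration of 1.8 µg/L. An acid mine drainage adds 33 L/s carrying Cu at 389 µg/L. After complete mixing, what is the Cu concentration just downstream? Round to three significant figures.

Mixed concentration C = ΣQC/ΣQ = (261.0·1.800 + 33.00·389.0) / 294.0 = 13310/294.0 = 45.26 µg/L.

45.3 µg/L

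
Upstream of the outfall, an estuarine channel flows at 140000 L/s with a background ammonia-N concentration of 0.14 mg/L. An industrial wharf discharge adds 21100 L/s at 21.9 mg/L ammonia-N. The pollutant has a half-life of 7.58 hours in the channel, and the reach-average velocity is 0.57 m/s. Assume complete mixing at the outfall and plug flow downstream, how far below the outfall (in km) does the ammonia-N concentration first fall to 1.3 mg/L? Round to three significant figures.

18.7 km

Mass balance: C = (140000·0.1400 + 21100·21.90) / 161100 = 481700/161100 = 2.990 mg/L.
Half-life 7.58 h → k = ln 2 / 7.58 = 0.09144 h⁻¹ = 2.195 d⁻¹.
Set 2.990·exp(−k·t) = 1.3 → t = ln(2.990/1.3)/k = 32790 s = 9.108 h.
Distance = v·t = 0.57·32790 = 18690 m = 18.69 km.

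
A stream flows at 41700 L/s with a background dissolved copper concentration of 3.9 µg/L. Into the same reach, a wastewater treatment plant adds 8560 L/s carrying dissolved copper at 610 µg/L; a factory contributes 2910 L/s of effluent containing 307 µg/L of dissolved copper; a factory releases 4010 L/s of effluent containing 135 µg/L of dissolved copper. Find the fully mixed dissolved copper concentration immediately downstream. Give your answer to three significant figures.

119 µg/L

After mixing, C = (41700·3.900 + 8560·610.0 + 2910·307.0 + 4010·135.0) / 57180 = 6819000/57180 = 119.3 µg/L.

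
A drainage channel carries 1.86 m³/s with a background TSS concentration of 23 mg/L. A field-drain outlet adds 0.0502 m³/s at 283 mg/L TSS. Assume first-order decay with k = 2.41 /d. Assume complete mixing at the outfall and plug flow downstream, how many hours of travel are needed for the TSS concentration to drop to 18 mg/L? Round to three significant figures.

5.03 h

Flow-weighted average: C = (1.860·23.00 + 0.05020·283.0) / 1.910 = 56.99/1.910 = 29.83 mg/L.
29.83·exp(−k·t) = 18 → t = ln(29.83/18)/k = 18110 s = 5.031 h.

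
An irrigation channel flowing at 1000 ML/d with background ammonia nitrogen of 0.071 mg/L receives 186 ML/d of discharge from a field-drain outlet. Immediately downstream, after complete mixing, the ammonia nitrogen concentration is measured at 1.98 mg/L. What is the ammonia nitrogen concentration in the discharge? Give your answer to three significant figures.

Mass balance: 1000·0.07100 + 186.0·Cₑ = 1186·1.980
→ Cₑ = (1186·1.980 − 1000·0.07100) / 186.0 = 12.24 mg/L.

12.2 mg/L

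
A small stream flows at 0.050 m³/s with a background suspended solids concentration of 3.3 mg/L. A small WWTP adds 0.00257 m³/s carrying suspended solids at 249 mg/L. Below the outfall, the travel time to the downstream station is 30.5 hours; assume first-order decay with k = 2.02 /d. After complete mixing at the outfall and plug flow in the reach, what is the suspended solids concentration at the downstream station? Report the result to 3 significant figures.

Flow-weighted average: C = (0.05000·3.300 + 0.002570·249.0) / 0.05257 = 0.8049/0.05257 = 15.31 mg/L.
First-order decay: C = 15.31·exp(−k·t) = 15.31·0.07676 = 1.175 mg/L.

1.18 mg/L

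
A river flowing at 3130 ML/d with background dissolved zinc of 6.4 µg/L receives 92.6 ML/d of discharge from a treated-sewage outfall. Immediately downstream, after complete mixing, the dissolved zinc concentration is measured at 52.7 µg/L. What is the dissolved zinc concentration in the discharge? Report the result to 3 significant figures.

1620 µg/L

Mass balance: 3130·6.400 + 92.60·Cₑ = 3223·52.70
→ Cₑ = (3223·52.70 − 3130·6.400) / 92.60 = 1618 µg/L.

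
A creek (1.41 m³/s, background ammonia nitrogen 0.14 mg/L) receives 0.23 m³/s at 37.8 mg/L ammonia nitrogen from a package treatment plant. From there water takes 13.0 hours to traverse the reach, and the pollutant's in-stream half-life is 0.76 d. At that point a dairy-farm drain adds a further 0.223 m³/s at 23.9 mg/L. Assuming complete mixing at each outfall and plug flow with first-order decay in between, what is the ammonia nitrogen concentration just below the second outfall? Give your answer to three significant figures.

Mass balance: C = (1.410·0.1400 + 0.2300·37.80) / 1.640 = 8.891/1.640 = 5.422 mg/L; combined flow 1.640 m³/s.
Half-life 0.76 d → k = ln 2 / 0.76 = 0.9120 d⁻¹.
First-order decay: C = 5.422·exp(−k·t) = 5.422·0.6102 = 3.308 mg/L.
At the second outfall, C = (1.640·3.308 + 0.2230·23.90) / (1.640 + 0.2230) = 5.773 mg/L.

5.77 mg/L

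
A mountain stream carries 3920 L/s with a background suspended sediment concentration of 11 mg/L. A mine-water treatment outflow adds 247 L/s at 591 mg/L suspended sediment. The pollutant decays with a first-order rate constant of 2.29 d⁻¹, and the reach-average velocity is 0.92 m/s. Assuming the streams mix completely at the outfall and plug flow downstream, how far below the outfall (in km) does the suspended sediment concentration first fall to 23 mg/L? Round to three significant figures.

23.6 km

After mixing, C = (3920·11.00 + 247.0·591.0) / 4167 = 189100/4167 = 45.38 mg/L.
Set 45.38·exp(−k·t) = 23 → t = ln(45.38/23)/k = 25640 s = 7.122 h.
Distance = v·t = 0.92·25640 = 23590 m = 23.59 km.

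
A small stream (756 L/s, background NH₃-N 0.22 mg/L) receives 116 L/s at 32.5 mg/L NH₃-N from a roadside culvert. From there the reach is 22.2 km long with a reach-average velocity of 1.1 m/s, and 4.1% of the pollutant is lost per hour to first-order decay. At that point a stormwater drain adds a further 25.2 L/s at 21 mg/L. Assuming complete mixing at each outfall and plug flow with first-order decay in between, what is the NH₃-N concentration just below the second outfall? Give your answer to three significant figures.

After mixing, C = (756.0·0.2200 + 116.0·32.50) / 872.0 = 3936/872.0 = 4.514 mg/L; combined flow 872.0 L/s.
Travel time t = 22.2·1000 / 1.1 = 20180 s = 5.606 h.
4.1%/h lost → k = −ln(1 − 0.041) = 0.04186 h⁻¹.
Applying C = C₀e^(−kt): 4.514 × 0.7908 = 3.570 mg/L.
Second outfall: C = (872.0·3.570 + 25.20·21.00)/897.2 = 4.059 mg/L.

4.06 mg/L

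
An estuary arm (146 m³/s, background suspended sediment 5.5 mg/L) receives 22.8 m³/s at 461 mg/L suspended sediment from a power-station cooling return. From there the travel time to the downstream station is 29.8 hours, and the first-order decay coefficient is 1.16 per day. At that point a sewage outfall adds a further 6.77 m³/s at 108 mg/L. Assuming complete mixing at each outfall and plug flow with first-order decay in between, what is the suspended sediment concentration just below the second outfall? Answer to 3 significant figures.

Mass balance: C = (146.0·5.500 + 22.80·461.0) / 168.8 = 11310/168.8 = 67.02 mg/L; combined flow 168.8 m³/s.
After decay, C = 67.02 × e^(−kt) = 67.02 × 0.2368 = 15.87 mg/L.
Second outfall: C = (168.8·15.87 + 6.770·108.0)/175.6 = 19.43 mg/L.

19.4 mg/L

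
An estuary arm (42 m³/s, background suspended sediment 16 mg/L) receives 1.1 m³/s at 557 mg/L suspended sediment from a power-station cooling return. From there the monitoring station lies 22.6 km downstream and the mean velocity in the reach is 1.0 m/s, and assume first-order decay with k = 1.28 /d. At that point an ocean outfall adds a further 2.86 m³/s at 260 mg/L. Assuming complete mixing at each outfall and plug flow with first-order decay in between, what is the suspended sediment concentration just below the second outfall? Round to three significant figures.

36.2 mg/L

Conservation of mass: C = (42.00·16.00 + 1.100·557.0) / 43.10 = 1285/43.10 = 29.81 mg/L; combined flow 43.10 m³/s.
Travel time t = 22.6·1000 / 1.0 = 22600 s = 6.278 h.
Applying C = C₀e^(−kt): 29.81 × 0.7155 = 21.33 mg/L.
At the second outfall, C = (43.10·21.33 + 2.860·260.0) / (43.10 + 2.860) = 36.18 mg/L.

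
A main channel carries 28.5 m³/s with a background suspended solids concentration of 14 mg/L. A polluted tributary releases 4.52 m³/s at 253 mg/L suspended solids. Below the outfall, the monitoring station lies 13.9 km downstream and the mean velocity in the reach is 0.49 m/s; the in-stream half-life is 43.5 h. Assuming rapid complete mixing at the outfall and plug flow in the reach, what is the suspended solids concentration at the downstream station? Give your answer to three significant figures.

41.2 mg/L

Conservation of mass: C = (28.50·14.00 + 4.520·253.0) / 33.02 = 1543/33.02 = 46.72 mg/L.
Travel time t = 13.9·1000 / 0.49 = 28370 s = 7.880 h.
Half-life 43.5 h → k = ln 2 / 43.5 = 0.01593 h⁻¹ = 0.3824 d⁻¹.
Applying C = C₀e^(−kt): 46.72 × 0.8820 = 41.20 mg/L.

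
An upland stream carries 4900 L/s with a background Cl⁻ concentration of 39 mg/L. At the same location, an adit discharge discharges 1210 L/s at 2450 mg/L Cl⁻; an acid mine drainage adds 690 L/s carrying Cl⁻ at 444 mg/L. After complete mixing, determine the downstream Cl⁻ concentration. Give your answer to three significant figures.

Mixed concentration C = ΣQC/ΣQ = (4900·39.00 + 1210·2450 + 690.0·444.0) / 6800 = 3462000/6800 = 509.1 mg/L.

509 mg/L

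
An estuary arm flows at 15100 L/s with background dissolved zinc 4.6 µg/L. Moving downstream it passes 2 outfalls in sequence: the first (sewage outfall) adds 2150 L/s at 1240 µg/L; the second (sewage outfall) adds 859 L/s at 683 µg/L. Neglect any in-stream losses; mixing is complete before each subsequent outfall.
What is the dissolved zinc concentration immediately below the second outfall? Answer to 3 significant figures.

183 µg/L

Outfall 1: combined Q = 17250 L/s; C = (15100·4.600 + 2150·1240)/17250 = 158.6 µg/L.
Outfall 2: combined Q = 18110 L/s; C = (17250·158.6 + 859.0·683.0)/18110 = 183.5 µg/L.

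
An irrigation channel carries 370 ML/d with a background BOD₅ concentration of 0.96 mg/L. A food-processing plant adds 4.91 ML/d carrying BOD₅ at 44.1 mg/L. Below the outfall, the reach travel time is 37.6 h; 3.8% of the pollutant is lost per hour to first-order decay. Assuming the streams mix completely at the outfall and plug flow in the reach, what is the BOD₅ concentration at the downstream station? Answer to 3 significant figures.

0.355 mg/L

Conservation of mass: C = (370.0·0.9600 + 4.910·44.10) / 374.9 = 571.7/374.9 = 1.525 mg/L.
3.8%/h lost → k = −ln(1 − 0.038) = 0.03874 h⁻¹.
First-order decay: C = 1.525·exp(−k·t) = 1.525·0.2330 = 0.3553 mg/L.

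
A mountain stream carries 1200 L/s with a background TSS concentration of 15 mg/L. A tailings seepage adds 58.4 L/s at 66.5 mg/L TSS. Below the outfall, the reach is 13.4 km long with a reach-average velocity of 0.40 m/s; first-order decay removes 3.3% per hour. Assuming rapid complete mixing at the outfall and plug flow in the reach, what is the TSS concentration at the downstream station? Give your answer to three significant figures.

12.7 mg/L

Mixed concentration C = ΣQC/ΣQ = (1200·15.00 + 58.40·66.50) / 1258 = 21880/1258 = 17.39 mg/L.
Travel time t = 13.4·1000 / 0.40 = 33500 s = 9.306 h.
3.3%/h lost → k = −ln(1 − 0.033) = 0.03356 h⁻¹.
First-order decay: C = 17.39·exp(−k·t) = 17.39·0.7318 = 12.73 mg/L.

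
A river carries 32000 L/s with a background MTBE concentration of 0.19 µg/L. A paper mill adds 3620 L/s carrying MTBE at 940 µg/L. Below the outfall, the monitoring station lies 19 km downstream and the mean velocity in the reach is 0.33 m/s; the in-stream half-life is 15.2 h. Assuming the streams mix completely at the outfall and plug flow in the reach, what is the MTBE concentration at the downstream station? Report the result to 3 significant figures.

46.2 µg/L

Mass balance: C = (32000·0.1900 + 3620·940.0) / 35620 = 3409000/35620 = 95.70 µg/L.
Travel time t = 19·1000 / 0.33 = 57580 s = 15.99 h.
Half-life 15.2 h → k = ln 2 / 15.2 = 0.04560 h⁻¹ = 1.094 d⁻¹.
Decay over the reach: 95.70·exp(−kt) = 95.70·0.4822 = 46.15 µg/L.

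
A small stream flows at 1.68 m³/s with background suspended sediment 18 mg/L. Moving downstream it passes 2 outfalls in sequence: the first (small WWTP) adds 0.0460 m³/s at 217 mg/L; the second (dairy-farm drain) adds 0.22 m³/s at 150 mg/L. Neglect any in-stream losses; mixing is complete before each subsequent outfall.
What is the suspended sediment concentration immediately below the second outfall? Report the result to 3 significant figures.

37.6 mg/L

Below outfall 1: Q → 1.726 m³/s, C = (1.680·18.00 + 0.04600·217.0)/1.726 = 23.30 mg/L.
Below outfall 2: Q → 1.946 m³/s, C = (1.726·23.30 + 0.2200·150.0)/1.946 = 37.63 mg/L.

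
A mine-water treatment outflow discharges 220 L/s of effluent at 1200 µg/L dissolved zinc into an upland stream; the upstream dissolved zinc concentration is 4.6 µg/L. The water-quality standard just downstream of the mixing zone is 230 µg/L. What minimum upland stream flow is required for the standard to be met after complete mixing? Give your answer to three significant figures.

Set C_mix = 230: (Q·4.600 + 220.0·1200) / (Q + 220.0) = 230
→ Q = 220.0·(1200 − 230)/(230 − 4.600) = 946.8 L/s.

947 L/s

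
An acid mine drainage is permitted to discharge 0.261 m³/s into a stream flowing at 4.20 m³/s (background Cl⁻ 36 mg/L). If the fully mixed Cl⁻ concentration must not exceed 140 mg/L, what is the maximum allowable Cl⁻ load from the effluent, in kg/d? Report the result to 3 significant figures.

Mass balance at the limit: 4.200·36.00 + 0.2610·Cₑ = 4.461·140 → Cₑ = 1814 mg/L.
Load = 0.2610 m³/s × 1814 g/m³ × 86 400 s/d = 40900 kg/d.

40900 kg/d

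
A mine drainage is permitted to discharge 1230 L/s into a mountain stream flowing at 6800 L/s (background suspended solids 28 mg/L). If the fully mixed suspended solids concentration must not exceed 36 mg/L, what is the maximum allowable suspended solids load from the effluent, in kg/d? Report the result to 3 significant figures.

8530 kg/d

Mass balance at the limit: 6800·28.00 + 1230·Cₑ = 8030·36 → Cₑ = 80.23 mg/L.
1230 L/s = 1.230 m³/s. Load = 1.230 m³/s × 80.23 g/m³ × 86 400 s/d = 8526 kg/d.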